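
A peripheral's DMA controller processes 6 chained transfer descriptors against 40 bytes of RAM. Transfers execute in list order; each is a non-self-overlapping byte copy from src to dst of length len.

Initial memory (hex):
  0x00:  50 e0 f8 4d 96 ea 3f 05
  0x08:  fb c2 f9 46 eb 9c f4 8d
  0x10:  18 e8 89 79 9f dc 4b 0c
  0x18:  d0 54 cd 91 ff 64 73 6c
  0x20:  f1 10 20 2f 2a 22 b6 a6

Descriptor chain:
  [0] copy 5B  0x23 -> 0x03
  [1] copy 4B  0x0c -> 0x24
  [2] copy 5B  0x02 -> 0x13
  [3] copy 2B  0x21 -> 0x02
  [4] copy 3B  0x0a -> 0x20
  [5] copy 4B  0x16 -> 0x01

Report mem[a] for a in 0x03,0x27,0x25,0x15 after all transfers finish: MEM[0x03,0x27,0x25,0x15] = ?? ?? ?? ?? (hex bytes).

MEM[0x03,0x27,0x25,0x15] = d0 8d 9c 2a

  after D0: wrote 5B at 0x03 = 2f2a22b6a6
  after D1: wrote 4B at 0x24 = eb9cf48d
  after D2: wrote 5B at 0x13 = f82f2a22b6
  after D3: wrote 2B at 0x02 = 1020
  after D4: wrote 3B at 0x20 = f946eb
  after D5: wrote 4B at 0x01 = 22b6d054
query mem[0x03]=0xd0, mem[0x27]=0x8d, mem[0x25]=0x9c, mem[0x15]=0x2a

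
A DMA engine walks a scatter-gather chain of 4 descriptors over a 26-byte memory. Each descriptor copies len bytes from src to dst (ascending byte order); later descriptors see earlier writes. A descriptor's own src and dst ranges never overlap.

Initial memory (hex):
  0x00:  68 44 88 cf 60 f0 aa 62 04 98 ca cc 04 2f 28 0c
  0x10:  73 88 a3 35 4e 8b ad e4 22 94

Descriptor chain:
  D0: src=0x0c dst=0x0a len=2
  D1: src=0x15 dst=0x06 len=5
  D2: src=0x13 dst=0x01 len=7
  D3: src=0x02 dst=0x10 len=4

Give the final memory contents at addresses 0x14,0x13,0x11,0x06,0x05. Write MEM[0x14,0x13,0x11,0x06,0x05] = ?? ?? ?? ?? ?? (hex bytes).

MEM[0x14,0x13,0x11,0x06,0x05] = 4e e4 8b 22 e4

[0] 0x0c->0x0a len=2 : 04 2f
[1] 0x15->0x06 len=5 : 8b ad e4 22 94
[2] 0x13->0x01 len=7 : 35 4e 8b ad e4 22 94
[3] 0x02->0x10 len=4 : 4e 8b ad e4
query mem[0x14]=0x4e, mem[0x13]=0xe4, mem[0x11]=0x8b, mem[0x06]=0x22, mem[0x05]=0xe4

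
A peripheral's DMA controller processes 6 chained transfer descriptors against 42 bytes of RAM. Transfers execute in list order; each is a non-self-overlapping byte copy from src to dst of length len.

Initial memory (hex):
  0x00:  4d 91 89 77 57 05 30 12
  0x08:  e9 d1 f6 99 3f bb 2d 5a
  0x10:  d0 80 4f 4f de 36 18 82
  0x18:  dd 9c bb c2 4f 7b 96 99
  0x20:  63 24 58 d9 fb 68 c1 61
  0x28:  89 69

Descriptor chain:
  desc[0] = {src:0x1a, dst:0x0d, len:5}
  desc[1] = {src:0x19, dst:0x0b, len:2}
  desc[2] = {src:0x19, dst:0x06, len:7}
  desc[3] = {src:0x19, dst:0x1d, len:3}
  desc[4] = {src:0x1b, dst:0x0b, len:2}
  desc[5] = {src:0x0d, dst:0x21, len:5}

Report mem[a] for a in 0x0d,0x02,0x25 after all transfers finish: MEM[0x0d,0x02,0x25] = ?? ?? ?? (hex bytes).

MEM[0x0d,0x02,0x25] = bb 89 96

[0] 0x1a->0x0d len=5 : bb c2 4f 7b 96
[1] 0x19->0x0b len=2 : 9c bb
[2] 0x19->0x06 len=7 : 9c bb c2 4f 7b 96 99
[3] 0x19->0x1d len=3 : 9c bb c2
[4] 0x1b->0x0b len=2 : c2 4f
[5] 0x0d->0x21 len=5 : bb c2 4f 7b 96
query mem[0x0d]=0xbb, mem[0x02]=0x89, mem[0x25]=0x96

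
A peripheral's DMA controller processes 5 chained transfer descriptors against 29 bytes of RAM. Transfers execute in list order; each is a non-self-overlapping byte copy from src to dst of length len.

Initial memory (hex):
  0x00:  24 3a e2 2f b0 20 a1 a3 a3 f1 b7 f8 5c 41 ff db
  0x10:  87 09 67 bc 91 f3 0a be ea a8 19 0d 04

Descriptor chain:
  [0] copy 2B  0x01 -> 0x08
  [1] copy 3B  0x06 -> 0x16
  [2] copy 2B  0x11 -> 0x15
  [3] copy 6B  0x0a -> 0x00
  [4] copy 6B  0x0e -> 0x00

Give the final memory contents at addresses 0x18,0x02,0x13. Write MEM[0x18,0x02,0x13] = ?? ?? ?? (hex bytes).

D0: mem[0x08..0x09] <- [3a e2]
D1: mem[0x16..0x18] <- [a1 a3 3a]
D2: mem[0x15..0x16] <- [09 67]
D3: mem[0x00..0x05] <- [b7 f8 5c 41 ff db]
D4: mem[0x00..0x05] <- [ff db 87 09 67 bc]
query mem[0x18]=0x3a, mem[0x02]=0x87, mem[0x13]=0xbc

MEM[0x18,0x02,0x13] = 3a 87 bc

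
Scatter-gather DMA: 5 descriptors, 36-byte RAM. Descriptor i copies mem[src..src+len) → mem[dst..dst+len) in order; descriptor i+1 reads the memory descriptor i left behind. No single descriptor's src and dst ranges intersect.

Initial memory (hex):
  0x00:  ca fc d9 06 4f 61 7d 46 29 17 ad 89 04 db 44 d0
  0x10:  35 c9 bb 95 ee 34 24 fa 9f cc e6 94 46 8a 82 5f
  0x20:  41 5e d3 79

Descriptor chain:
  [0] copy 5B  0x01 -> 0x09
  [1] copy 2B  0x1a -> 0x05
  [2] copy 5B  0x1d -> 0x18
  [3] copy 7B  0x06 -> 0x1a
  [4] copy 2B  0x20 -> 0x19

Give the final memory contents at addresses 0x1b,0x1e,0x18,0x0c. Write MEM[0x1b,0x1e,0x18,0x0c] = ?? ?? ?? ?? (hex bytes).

  after D0: wrote 5B at 0x09 = fcd9064f61
  after D1: wrote 2B at 0x05 = e694
  after D2: wrote 5B at 0x18 = 8a825f415e
  after D3: wrote 7B at 0x1a = 944629fcd9064f
  after D4: wrote 2B at 0x19 = 4f5e
query mem[0x1b]=0x46, mem[0x1e]=0xd9, mem[0x18]=0x8a, mem[0x0c]=0x4f

MEM[0x1b,0x1e,0x18,0x0c] = 46 d9 8a 4f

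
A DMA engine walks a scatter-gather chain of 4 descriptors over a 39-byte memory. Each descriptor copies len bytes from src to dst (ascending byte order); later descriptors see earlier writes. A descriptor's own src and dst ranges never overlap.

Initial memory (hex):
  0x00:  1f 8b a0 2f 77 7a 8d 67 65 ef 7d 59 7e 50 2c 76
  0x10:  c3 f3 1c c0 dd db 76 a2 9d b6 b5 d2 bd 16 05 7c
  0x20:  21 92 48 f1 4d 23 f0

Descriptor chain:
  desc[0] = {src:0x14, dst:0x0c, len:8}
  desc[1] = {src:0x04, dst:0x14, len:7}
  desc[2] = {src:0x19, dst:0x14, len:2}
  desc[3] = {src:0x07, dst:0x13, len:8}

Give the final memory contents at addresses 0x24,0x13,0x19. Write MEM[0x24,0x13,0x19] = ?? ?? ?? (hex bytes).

  after D0: wrote 8B at 0x0c = dddb76a29db6b5d2
  after D1: wrote 7B at 0x14 = 777a8d6765ef7d
  after D2: wrote 2B at 0x14 = ef7d
  after D3: wrote 8B at 0x13 = 6765ef7d59dddb76
query mem[0x24]=0x4d, mem[0x13]=0x67, mem[0x19]=0xdb

MEM[0x24,0x13,0x19] = 4d 67 db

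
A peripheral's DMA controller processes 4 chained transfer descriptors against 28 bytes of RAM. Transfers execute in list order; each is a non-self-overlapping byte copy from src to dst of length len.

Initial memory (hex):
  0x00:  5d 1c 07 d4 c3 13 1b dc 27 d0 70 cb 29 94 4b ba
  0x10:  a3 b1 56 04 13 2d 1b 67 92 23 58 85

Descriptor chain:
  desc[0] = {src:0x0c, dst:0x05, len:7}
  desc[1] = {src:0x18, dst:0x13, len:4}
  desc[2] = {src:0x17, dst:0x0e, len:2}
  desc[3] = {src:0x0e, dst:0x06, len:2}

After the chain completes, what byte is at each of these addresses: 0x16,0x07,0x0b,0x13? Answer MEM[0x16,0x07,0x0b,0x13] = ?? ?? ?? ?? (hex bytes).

#0 dst[0x05+7] := {0x29,0x94,0x4b,0xba,0xa3,0xb1,0x56}
#1 dst[0x13+4] := {0x92,0x23,0x58,0x85}
#2 dst[0x0e+2] := {0x67,0x92}
#3 dst[0x06+2] := {0x67,0x92}
query mem[0x16]=0x85, mem[0x07]=0x92, mem[0x0b]=0x56, mem[0x13]=0x92

MEM[0x16,0x07,0x0b,0x13] = 85 92 56 92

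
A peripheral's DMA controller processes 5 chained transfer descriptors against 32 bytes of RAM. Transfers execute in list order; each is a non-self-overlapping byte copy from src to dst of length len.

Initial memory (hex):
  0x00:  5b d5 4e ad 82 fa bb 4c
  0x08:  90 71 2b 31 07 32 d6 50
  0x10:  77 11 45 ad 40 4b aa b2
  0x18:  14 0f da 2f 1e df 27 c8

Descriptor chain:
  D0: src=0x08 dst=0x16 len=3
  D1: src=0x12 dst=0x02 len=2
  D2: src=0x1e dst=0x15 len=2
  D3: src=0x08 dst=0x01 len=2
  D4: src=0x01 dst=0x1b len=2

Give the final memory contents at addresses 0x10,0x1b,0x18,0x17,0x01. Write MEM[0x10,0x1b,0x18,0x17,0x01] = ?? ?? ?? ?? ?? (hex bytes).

[0] 0x08->0x16 len=3 : 90 71 2b
[1] 0x12->0x02 len=2 : 45 ad
[2] 0x1e->0x15 len=2 : 27 c8
[3] 0x08->0x01 len=2 : 90 71
[4] 0x01->0x1b len=2 : 90 71
query mem[0x10]=0x77, mem[0x1b]=0x90, mem[0x18]=0x2b, mem[0x17]=0x71, mem[0x01]=0x90

MEM[0x10,0x1b,0x18,0x17,0x01] = 77 90 2b 71 90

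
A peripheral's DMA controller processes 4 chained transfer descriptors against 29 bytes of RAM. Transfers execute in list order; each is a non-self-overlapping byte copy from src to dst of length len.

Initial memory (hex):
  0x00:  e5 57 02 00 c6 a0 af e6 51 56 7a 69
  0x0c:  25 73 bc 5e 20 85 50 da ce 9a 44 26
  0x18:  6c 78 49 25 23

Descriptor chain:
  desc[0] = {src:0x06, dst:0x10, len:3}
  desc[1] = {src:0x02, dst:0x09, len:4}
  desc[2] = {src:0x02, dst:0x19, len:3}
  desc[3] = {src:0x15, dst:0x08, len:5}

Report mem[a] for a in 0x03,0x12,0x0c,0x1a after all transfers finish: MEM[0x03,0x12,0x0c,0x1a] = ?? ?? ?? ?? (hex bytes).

MEM[0x03,0x12,0x0c,0x1a] = 00 51 02 00

D0: mem[0x10..0x12] <- [af e6 51]
D1: mem[0x09..0x0c] <- [02 00 c6 a0]
D2: mem[0x19..0x1b] <- [02 00 c6]
D3: mem[0x08..0x0c] <- [9a 44 26 6c 02]
query mem[0x03]=0x00, mem[0x12]=0x51, mem[0x0c]=0x02, mem[0x1a]=0x00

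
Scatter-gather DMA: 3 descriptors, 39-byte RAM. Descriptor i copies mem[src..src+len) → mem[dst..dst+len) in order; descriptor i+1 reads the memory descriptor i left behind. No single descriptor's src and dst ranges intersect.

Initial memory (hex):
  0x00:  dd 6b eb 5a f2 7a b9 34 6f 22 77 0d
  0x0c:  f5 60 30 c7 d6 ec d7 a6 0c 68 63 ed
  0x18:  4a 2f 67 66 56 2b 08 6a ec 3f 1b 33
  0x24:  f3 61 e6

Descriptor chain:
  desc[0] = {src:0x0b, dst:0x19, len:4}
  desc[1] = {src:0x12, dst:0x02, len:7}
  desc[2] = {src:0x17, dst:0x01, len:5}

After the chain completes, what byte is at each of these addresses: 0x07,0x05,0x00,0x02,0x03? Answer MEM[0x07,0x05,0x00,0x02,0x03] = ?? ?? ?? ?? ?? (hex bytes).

MEM[0x07,0x05,0x00,0x02,0x03] = ed 60 dd 4a 0d

D0: mem[0x19..0x1c] <- [0d f5 60 30]
D1: mem[0x02..0x08] <- [d7 a6 0c 68 63 ed 4a]
D2: mem[0x01..0x05] <- [ed 4a 0d f5 60]
query mem[0x07]=0xed, mem[0x05]=0x60, mem[0x00]=0xdd, mem[0x02]=0x4a, mem[0x03]=0x0d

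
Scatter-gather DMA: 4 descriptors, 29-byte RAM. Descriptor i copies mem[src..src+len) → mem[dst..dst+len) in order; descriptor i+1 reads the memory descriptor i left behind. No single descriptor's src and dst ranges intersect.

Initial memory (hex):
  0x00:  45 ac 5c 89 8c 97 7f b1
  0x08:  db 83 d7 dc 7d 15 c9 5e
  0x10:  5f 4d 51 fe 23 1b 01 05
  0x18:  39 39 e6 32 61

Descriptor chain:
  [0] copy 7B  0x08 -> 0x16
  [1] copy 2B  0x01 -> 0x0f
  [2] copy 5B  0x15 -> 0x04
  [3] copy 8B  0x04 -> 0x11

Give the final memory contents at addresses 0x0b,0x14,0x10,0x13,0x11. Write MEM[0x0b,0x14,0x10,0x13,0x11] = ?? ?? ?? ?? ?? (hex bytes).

  after D0: wrote 7B at 0x16 = db83d7dc7d15c9
  after D1: wrote 2B at 0x0f = ac5c
  after D2: wrote 5B at 0x04 = 1bdb83d7dc
  after D3: wrote 8B at 0x11 = 1bdb83d7dc83d7dc
query mem[0x0b]=0xdc, mem[0x14]=0xd7, mem[0x10]=0x5c, mem[0x13]=0x83, mem[0x11]=0x1b

MEM[0x0b,0x14,0x10,0x13,0x11] = dc d7 5c 83 1b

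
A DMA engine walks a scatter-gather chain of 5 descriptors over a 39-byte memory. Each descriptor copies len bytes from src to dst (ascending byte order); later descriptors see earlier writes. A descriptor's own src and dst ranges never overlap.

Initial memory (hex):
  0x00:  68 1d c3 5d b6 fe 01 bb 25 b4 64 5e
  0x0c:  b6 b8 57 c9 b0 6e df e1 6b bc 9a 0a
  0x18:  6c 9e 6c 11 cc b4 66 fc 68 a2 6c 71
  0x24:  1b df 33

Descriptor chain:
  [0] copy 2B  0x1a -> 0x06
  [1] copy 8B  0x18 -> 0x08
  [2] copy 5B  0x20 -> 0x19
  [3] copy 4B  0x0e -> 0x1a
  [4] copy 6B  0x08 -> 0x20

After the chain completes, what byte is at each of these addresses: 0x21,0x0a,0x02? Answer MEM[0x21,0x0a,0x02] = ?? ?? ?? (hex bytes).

MEM[0x21,0x0a,0x02] = 9e 6c c3

[0] 0x1a->0x06 len=2 : 6c 11
[1] 0x18->0x08 len=8 : 6c 9e 6c 11 cc b4 66 fc
[2] 0x20->0x19 len=5 : 68 a2 6c 71 1b
[3] 0x0e->0x1a len=4 : 66 fc b0 6e
[4] 0x08->0x20 len=6 : 6c 9e 6c 11 cc b4
query mem[0x21]=0x9e, mem[0x0a]=0x6c, mem[0x02]=0xc3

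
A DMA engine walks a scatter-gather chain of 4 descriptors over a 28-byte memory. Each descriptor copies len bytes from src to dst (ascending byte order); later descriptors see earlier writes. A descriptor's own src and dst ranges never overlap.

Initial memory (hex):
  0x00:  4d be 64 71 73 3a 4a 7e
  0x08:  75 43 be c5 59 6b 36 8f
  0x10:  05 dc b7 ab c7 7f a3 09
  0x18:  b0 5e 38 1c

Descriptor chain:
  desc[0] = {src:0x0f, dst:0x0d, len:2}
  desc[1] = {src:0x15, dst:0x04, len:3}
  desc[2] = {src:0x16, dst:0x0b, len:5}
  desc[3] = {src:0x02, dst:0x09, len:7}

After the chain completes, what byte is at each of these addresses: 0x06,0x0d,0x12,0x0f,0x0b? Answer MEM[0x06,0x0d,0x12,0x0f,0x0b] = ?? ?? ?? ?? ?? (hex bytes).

MEM[0x06,0x0d,0x12,0x0f,0x0b] = 09 09 b7 75 7f

  after D0: wrote 2B at 0x0d = 8f05
  after D1: wrote 3B at 0x04 = 7fa309
  after D2: wrote 5B at 0x0b = a309b05e38
  after D3: wrote 7B at 0x09 = 64717fa3097e75
query mem[0x06]=0x09, mem[0x0d]=0x09, mem[0x12]=0xb7, mem[0x0f]=0x75, mem[0x0b]=0x7f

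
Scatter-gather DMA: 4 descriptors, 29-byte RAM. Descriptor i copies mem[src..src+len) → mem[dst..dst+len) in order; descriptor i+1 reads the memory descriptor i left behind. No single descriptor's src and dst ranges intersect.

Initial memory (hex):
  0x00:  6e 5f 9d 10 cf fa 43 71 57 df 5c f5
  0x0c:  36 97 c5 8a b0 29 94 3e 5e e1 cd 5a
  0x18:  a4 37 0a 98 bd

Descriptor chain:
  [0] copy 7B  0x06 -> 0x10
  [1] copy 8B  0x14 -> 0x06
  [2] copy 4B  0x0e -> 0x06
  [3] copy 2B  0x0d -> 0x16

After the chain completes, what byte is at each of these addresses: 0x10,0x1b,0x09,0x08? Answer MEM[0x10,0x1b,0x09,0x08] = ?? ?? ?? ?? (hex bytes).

  after D0: wrote 7B at 0x10 = 437157df5cf536
  after D1: wrote 8B at 0x06 = 5cf5365aa4370a98
  after D2: wrote 4B at 0x06 = c58a4371
  after D3: wrote 2B at 0x16 = 98c5
query mem[0x10]=0x43, mem[0x1b]=0x98, mem[0x09]=0x71, mem[0x08]=0x43

MEM[0x10,0x1b,0x09,0x08] = 43 98 71 43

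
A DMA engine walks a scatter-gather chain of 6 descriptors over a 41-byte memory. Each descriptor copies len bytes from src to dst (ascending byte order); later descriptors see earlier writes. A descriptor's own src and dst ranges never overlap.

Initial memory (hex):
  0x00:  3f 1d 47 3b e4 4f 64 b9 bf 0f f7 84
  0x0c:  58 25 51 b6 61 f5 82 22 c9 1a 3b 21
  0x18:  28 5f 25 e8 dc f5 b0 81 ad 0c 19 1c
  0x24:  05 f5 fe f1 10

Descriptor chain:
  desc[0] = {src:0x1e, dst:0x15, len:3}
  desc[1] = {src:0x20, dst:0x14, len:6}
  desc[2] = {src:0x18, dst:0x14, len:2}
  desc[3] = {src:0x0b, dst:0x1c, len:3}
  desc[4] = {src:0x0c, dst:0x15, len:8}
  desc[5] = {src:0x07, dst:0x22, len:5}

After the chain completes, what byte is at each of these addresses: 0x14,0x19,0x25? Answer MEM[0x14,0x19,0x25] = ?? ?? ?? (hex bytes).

MEM[0x14,0x19,0x25] = 05 61 f7

D0: mem[0x15..0x17] <- [b0 81 ad]
D1: mem[0x14..0x19] <- [ad 0c 19 1c 05 f5]
D2: mem[0x14..0x15] <- [05 f5]
D3: mem[0x1c..0x1e] <- [84 58 25]
D4: mem[0x15..0x1c] <- [58 25 51 b6 61 f5 82 22]
D5: mem[0x22..0x26] <- [b9 bf 0f f7 84]
query mem[0x14]=0x05, mem[0x19]=0x61, mem[0x25]=0xf7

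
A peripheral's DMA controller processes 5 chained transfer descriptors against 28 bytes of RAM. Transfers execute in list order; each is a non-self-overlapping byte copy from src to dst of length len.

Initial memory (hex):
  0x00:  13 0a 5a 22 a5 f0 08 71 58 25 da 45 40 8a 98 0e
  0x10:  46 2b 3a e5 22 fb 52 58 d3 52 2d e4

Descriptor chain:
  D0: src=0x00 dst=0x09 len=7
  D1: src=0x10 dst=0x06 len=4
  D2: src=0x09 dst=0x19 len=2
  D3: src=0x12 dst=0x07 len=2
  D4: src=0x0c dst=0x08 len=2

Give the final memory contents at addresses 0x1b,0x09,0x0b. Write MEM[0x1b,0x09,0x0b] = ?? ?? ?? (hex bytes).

[0] 0x00->0x09 len=7 : 13 0a 5a 22 a5 f0 08
[1] 0x10->0x06 len=4 : 46 2b 3a e5
[2] 0x09->0x19 len=2 : e5 0a
[3] 0x12->0x07 len=2 : 3a e5
[4] 0x0c->0x08 len=2 : 22 a5
query mem[0x1b]=0xe4, mem[0x09]=0xa5, mem[0x0b]=0x5a

MEM[0x1b,0x09,0x0b] = e4 a5 5a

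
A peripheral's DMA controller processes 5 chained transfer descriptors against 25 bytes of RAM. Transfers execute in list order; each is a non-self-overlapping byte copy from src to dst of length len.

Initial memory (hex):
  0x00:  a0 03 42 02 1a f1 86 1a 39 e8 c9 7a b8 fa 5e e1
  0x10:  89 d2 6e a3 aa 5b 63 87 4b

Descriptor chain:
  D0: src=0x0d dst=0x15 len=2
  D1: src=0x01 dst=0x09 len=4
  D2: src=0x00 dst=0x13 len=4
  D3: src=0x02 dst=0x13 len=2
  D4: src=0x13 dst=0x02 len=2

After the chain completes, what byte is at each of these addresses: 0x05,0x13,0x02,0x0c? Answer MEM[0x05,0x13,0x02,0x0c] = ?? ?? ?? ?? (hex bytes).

[0] 0x0d->0x15 len=2 : fa 5e
[1] 0x01->0x09 len=4 : 03 42 02 1a
[2] 0x00->0x13 len=4 : a0 03 42 02
[3] 0x02->0x13 len=2 : 42 02
[4] 0x13->0x02 len=2 : 42 02
query mem[0x05]=0xf1, mem[0x13]=0x42, mem[0x02]=0x42, mem[0x0c]=0x1a

MEM[0x05,0x13,0x02,0x0c] = f1 42 42 1a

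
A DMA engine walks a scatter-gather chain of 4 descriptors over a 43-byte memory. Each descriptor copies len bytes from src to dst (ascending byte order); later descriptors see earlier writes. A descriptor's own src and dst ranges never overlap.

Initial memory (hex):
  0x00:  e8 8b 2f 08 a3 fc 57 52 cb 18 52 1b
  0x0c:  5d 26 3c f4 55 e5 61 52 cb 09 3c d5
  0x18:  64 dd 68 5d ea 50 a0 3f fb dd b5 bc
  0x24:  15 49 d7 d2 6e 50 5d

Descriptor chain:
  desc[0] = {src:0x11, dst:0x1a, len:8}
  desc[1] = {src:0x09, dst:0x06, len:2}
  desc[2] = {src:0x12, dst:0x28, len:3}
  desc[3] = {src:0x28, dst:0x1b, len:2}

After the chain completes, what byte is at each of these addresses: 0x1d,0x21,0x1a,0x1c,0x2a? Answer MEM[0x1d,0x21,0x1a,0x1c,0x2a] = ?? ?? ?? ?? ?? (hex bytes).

MEM[0x1d,0x21,0x1a,0x1c,0x2a] = cb 64 e5 52 cb

#0 dst[0x1a+8] := {0xe5,0x61,0x52,0xcb,0x09,0x3c,0xd5,0x64}
#1 dst[0x06+2] := {0x18,0x52}
#2 dst[0x28+3] := {0x61,0x52,0xcb}
#3 dst[0x1b+2] := {0x61,0x52}
query mem[0x1d]=0xcb, mem[0x21]=0x64, mem[0x1a]=0xe5, mem[0x1c]=0x52, mem[0x2a]=0xcb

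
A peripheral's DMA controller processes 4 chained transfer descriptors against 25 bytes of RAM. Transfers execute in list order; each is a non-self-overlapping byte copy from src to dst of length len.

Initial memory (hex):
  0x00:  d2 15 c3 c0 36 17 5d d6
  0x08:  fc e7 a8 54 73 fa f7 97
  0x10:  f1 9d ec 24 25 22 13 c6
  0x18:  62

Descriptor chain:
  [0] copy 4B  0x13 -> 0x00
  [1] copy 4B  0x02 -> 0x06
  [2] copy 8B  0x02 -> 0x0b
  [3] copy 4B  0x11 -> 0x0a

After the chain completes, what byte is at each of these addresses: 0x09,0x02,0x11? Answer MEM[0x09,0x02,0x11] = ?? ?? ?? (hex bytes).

MEM[0x09,0x02,0x11] = 17 22 36

  after D0: wrote 4B at 0x00 = 24252213
  after D1: wrote 4B at 0x06 = 22133617
  after D2: wrote 8B at 0x0b = 2213361722133617
  after D3: wrote 4B at 0x0a = 36172425
query mem[0x09]=0x17, mem[0x02]=0x22, mem[0x11]=0x36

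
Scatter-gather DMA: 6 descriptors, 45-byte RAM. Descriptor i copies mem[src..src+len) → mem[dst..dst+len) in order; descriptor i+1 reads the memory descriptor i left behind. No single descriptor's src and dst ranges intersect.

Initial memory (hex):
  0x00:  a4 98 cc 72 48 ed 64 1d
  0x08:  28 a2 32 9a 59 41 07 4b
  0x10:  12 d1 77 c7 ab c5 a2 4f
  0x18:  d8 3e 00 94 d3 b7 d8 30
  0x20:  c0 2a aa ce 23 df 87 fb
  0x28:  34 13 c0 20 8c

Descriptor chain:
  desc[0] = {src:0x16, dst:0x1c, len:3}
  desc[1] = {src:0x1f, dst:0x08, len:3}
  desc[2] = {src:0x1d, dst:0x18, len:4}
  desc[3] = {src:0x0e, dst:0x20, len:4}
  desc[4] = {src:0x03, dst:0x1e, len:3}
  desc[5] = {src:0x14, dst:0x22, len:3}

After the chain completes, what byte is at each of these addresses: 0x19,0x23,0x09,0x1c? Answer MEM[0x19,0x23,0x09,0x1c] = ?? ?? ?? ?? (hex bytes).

MEM[0x19,0x23,0x09,0x1c] = d8 c5 c0 a2

D0: mem[0x1c..0x1e] <- [a2 4f d8]
D1: mem[0x08..0x0a] <- [30 c0 2a]
D2: mem[0x18..0x1b] <- [4f d8 30 c0]
D3: mem[0x20..0x23] <- [07 4b 12 d1]
D4: mem[0x1e..0x20] <- [72 48 ed]
D5: mem[0x22..0x24] <- [ab c5 a2]
query mem[0x19]=0xd8, mem[0x23]=0xc5, mem[0x09]=0xc0, mem[0x1c]=0xa2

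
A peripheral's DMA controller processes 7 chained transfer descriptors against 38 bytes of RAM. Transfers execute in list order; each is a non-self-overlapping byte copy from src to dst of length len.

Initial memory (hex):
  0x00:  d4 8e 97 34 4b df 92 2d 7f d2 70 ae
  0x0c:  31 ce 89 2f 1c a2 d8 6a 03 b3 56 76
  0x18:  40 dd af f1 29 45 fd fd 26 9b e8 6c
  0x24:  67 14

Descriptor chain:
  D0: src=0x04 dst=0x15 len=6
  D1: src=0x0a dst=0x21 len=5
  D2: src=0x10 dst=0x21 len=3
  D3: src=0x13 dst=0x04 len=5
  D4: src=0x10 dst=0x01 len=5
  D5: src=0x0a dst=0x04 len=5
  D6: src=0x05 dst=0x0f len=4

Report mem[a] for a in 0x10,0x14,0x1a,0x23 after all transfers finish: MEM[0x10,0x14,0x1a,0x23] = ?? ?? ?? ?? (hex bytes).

[0] 0x04->0x15 len=6 : 4b df 92 2d 7f d2
[1] 0x0a->0x21 len=5 : 70 ae 31 ce 89
[2] 0x10->0x21 len=3 : 1c a2 d8
[3] 0x13->0x04 len=5 : 6a 03 4b df 92
[4] 0x10->0x01 len=5 : 1c a2 d8 6a 03
[5] 0x0a->0x04 len=5 : 70 ae 31 ce 89
[6] 0x05->0x0f len=4 : ae 31 ce 89
query mem[0x10]=0x31, mem[0x14]=0x03, mem[0x1a]=0xd2, mem[0x23]=0xd8

MEM[0x10,0x14,0x1a,0x23] = 31 03 d2 d8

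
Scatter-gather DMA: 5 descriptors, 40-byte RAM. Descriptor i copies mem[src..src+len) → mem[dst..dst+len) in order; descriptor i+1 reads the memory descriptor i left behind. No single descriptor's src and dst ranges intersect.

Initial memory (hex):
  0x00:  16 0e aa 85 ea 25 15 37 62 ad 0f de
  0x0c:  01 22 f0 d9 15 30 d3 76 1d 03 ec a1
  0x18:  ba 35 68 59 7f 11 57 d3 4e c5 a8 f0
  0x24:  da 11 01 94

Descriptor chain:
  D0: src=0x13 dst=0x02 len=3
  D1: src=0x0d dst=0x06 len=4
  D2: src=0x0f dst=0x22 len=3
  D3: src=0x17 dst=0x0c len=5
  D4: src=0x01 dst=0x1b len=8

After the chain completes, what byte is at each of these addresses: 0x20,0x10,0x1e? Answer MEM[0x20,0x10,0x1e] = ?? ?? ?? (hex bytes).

MEM[0x20,0x10,0x1e] = 22 59 03

D0: mem[0x02..0x04] <- [76 1d 03]
D1: mem[0x06..0x09] <- [22 f0 d9 15]
D2: mem[0x22..0x24] <- [d9 15 30]
D3: mem[0x0c..0x10] <- [a1 ba 35 68 59]
D4: mem[0x1b..0x22] <- [0e 76 1d 03 25 22 f0 d9]
query mem[0x20]=0x22, mem[0x10]=0x59, mem[0x1e]=0x03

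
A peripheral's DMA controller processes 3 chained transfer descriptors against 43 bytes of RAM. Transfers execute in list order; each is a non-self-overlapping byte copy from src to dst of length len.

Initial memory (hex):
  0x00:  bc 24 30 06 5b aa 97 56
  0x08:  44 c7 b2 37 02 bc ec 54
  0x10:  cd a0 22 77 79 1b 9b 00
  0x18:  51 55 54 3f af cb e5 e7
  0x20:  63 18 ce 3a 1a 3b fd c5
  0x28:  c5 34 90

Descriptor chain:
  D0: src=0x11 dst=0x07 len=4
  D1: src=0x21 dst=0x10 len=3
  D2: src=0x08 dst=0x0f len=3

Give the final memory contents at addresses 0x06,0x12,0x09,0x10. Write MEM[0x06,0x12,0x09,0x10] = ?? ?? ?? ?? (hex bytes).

  after D0: wrote 4B at 0x07 = a0227779
  after D1: wrote 3B at 0x10 = 18ce3a
  after D2: wrote 3B at 0x0f = 227779
query mem[0x06]=0x97, mem[0x12]=0x3a, mem[0x09]=0x77, mem[0x10]=0x77

MEM[0x06,0x12,0x09,0x10] = 97 3a 77 77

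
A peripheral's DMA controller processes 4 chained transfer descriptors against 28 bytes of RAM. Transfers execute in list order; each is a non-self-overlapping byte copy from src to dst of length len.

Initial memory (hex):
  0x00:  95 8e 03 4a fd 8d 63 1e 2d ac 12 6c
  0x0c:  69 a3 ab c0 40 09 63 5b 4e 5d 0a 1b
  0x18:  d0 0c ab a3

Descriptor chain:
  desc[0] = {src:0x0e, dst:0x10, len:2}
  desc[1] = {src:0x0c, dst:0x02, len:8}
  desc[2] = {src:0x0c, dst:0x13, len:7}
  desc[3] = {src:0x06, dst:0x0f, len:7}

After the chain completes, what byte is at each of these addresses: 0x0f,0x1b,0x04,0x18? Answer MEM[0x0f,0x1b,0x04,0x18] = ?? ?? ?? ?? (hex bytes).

[0] 0x0e->0x10 len=2 : ab c0
[1] 0x0c->0x02 len=8 : 69 a3 ab c0 ab c0 63 5b
[2] 0x0c->0x13 len=7 : 69 a3 ab c0 ab c0 63
[3] 0x06->0x0f len=7 : ab c0 63 5b 12 6c 69
query mem[0x0f]=0xab, mem[0x1b]=0xa3, mem[0x04]=0xab, mem[0x18]=0xc0

MEM[0x0f,0x1b,0x04,0x18] = ab a3 ab c0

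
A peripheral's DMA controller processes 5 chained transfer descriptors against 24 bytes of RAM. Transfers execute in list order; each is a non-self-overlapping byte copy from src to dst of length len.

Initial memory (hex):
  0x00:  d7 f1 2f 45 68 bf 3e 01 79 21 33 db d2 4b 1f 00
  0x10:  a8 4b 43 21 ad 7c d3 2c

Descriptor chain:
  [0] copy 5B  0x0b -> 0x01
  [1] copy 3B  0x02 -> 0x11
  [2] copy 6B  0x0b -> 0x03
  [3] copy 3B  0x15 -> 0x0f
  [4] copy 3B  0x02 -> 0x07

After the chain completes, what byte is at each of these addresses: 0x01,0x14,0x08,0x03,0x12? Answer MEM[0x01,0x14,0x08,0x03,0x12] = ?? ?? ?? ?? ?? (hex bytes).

MEM[0x01,0x14,0x08,0x03,0x12] = db ad db db 4b

[0] 0x0b->0x01 len=5 : db d2 4b 1f 00
[1] 0x02->0x11 len=3 : d2 4b 1f
[2] 0x0b->0x03 len=6 : db d2 4b 1f 00 a8
[3] 0x15->0x0f len=3 : 7c d3 2c
[4] 0x02->0x07 len=3 : d2 db d2
query mem[0x01]=0xdb, mem[0x14]=0xad, mem[0x08]=0xdb, mem[0x03]=0xdb, mem[0x12]=0x4b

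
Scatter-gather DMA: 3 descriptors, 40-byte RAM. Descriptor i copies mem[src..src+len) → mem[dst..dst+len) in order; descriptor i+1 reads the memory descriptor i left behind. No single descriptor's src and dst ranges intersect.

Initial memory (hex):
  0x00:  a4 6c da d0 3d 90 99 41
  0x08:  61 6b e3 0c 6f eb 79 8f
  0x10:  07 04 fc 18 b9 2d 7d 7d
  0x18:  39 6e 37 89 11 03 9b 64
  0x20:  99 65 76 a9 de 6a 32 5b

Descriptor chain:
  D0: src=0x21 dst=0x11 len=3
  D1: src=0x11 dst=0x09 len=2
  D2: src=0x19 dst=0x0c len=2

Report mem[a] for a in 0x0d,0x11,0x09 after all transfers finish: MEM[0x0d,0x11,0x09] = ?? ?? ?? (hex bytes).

MEM[0x0d,0x11,0x09] = 37 65 65

#0 dst[0x11+3] := {0x65,0x76,0xa9}
#1 dst[0x09+2] := {0x65,0x76}
#2 dst[0x0c+2] := {0x6e,0x37}
query mem[0x0d]=0x37, mem[0x11]=0x65, mem[0x09]=0x65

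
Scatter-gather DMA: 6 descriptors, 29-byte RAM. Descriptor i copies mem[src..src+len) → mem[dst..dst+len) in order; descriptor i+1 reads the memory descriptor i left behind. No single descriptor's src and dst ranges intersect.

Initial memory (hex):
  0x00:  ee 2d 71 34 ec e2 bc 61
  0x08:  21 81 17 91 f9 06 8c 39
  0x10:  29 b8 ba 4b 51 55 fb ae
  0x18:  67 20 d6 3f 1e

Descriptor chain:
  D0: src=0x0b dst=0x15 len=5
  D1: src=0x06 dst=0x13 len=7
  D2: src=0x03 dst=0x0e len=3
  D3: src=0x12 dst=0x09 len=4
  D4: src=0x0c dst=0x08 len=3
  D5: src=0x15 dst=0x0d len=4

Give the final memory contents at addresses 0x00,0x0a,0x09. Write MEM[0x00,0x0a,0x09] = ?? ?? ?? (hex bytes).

MEM[0x00,0x0a,0x09] = ee 34 06

[0] 0x0b->0x15 len=5 : 91 f9 06 8c 39
[1] 0x06->0x13 len=7 : bc 61 21 81 17 91 f9
[2] 0x03->0x0e len=3 : 34 ec e2
[3] 0x12->0x09 len=4 : ba bc 61 21
[4] 0x0c->0x08 len=3 : 21 06 34
[5] 0x15->0x0d len=4 : 21 81 17 91
query mem[0x00]=0xee, mem[0x0a]=0x34, mem[0x09]=0x06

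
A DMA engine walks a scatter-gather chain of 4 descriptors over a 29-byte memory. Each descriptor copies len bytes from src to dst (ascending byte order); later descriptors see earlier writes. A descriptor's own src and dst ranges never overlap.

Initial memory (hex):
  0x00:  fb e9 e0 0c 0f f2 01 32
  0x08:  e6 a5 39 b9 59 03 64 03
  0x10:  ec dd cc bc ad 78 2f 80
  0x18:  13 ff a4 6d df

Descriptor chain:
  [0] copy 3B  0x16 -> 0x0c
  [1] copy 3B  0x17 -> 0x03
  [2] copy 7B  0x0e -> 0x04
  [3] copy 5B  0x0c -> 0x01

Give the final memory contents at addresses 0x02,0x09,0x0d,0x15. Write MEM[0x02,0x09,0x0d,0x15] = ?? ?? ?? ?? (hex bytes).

MEM[0x02,0x09,0x0d,0x15] = 80 bc 80 78

[0] 0x16->0x0c len=3 : 2f 80 13
[1] 0x17->0x03 len=3 : 80 13 ff
[2] 0x0e->0x04 len=7 : 13 03 ec dd cc bc ad
[3] 0x0c->0x01 len=5 : 2f 80 13 03 ec
query mem[0x02]=0x80, mem[0x09]=0xbc, mem[0x0d]=0x80, mem[0x15]=0x78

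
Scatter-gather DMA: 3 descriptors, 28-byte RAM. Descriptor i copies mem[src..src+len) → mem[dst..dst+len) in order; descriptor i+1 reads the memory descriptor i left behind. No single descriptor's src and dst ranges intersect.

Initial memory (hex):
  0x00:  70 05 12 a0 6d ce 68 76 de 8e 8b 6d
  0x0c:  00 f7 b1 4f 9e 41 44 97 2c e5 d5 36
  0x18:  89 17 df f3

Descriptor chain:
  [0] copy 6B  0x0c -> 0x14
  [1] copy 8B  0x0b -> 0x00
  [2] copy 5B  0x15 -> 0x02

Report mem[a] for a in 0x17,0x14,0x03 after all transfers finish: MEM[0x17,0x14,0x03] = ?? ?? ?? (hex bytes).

MEM[0x17,0x14,0x03] = 4f 00 b1

[0] 0x0c->0x14 len=6 : 00 f7 b1 4f 9e 41
[1] 0x0b->0x00 len=8 : 6d 00 f7 b1 4f 9e 41 44
[2] 0x15->0x02 len=5 : f7 b1 4f 9e 41
query mem[0x17]=0x4f, mem[0x14]=0x00, mem[0x03]=0xb1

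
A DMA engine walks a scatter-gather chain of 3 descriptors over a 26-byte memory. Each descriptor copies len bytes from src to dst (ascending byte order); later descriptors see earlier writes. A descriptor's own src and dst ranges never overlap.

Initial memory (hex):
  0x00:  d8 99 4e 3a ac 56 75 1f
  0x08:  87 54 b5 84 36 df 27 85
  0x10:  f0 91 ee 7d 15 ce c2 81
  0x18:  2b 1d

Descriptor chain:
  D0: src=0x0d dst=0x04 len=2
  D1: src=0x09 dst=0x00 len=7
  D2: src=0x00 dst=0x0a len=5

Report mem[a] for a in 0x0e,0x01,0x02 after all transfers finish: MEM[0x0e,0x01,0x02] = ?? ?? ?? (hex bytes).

MEM[0x0e,0x01,0x02] = df b5 84

D0: mem[0x04..0x05] <- [df 27]
D1: mem[0x00..0x06] <- [54 b5 84 36 df 27 85]
D2: mem[0x0a..0x0e] <- [54 b5 84 36 df]
query mem[0x0e]=0xdf, mem[0x01]=0xb5, mem[0x02]=0x84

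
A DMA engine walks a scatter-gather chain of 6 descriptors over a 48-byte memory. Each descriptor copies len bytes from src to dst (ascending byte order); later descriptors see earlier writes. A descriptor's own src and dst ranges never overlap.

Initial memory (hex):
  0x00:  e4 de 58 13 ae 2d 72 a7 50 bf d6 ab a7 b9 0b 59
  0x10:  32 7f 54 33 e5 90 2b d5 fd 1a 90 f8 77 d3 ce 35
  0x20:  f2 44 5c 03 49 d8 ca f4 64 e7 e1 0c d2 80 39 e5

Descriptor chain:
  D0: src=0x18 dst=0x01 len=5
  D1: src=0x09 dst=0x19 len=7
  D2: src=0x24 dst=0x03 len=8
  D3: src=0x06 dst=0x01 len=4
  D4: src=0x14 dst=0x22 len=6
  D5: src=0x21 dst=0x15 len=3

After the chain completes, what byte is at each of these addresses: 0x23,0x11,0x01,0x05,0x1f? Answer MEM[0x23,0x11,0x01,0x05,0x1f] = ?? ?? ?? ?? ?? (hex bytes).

#0 dst[0x01+5] := {0xfd,0x1a,0x90,0xf8,0x77}
#1 dst[0x19+7] := {0xbf,0xd6,0xab,0xa7,0xb9,0x0b,0x59}
#2 dst[0x03+8] := {0x49,0xd8,0xca,0xf4,0x64,0xe7,0xe1,0x0c}
#3 dst[0x01+4] := {0xf4,0x64,0xe7,0xe1}
#4 dst[0x22+6] := {0xe5,0x90,0x2b,0xd5,0xfd,0xbf}
#5 dst[0x15+3] := {0x44,0xe5,0x90}
query mem[0x23]=0x90, mem[0x11]=0x7f, mem[0x01]=0xf4, mem[0x05]=0xca, mem[0x1f]=0x59

MEM[0x23,0x11,0x01,0x05,0x1f] = 90 7f f4 ca 59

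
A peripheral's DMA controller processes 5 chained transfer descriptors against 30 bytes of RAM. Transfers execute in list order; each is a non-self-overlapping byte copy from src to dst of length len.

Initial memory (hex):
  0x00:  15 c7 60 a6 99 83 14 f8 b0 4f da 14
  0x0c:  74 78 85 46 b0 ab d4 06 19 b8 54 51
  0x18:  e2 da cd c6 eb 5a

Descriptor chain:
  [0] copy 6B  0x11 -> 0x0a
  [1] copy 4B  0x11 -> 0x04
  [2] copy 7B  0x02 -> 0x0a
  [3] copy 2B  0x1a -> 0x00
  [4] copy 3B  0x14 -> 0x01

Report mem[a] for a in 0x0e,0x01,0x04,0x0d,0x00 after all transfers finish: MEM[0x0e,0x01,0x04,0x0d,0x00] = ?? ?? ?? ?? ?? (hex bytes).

MEM[0x0e,0x01,0x04,0x0d,0x00] = 06 19 ab d4 cd

  after D0: wrote 6B at 0x0a = abd40619b854
  after D1: wrote 4B at 0x04 = abd40619
  after D2: wrote 7B at 0x0a = 60a6abd40619b0
  after D3: wrote 2B at 0x00 = cdc6
  after D4: wrote 3B at 0x01 = 19b854
query mem[0x0e]=0x06, mem[0x01]=0x19, mem[0x04]=0xab, mem[0x0d]=0xd4, mem[0x00]=0xcd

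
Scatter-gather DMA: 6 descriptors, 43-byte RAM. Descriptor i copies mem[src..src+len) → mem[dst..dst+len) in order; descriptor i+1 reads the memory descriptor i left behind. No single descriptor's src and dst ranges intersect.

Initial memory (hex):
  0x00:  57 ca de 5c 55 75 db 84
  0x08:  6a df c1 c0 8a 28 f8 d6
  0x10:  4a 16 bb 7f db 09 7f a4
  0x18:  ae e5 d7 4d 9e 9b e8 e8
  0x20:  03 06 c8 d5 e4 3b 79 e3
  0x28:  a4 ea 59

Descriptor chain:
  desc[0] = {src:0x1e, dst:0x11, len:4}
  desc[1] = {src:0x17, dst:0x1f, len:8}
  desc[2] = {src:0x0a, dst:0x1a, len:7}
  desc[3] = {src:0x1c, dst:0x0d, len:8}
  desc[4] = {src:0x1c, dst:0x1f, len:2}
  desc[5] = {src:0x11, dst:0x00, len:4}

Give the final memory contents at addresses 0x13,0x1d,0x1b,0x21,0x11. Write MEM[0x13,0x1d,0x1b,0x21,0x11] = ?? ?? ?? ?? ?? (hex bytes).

[0] 0x1e->0x11 len=4 : e8 e8 03 06
[1] 0x17->0x1f len=8 : a4 ae e5 d7 4d 9e 9b e8
[2] 0x0a->0x1a len=7 : c1 c0 8a 28 f8 d6 4a
[3] 0x1c->0x0d len=8 : 8a 28 f8 d6 4a e5 d7 4d
[4] 0x1c->0x1f len=2 : 8a 28
[5] 0x11->0x00 len=4 : 4a e5 d7 4d
query mem[0x13]=0xd7, mem[0x1d]=0x28, mem[0x1b]=0xc0, mem[0x21]=0xe5, mem[0x11]=0x4a

MEM[0x13,0x1d,0x1b,0x21,0x11] = d7 28 c0 e5 4a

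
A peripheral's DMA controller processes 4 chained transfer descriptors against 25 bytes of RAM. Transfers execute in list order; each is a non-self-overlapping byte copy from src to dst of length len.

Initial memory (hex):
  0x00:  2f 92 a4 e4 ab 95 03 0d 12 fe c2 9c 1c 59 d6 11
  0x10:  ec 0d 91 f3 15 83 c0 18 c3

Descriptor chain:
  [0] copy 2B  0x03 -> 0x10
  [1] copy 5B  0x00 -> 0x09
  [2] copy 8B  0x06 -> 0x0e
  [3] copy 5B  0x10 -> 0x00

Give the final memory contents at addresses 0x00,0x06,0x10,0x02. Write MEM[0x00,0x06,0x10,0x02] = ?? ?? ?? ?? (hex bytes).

[0] 0x03->0x10 len=2 : e4 ab
[1] 0x00->0x09 len=5 : 2f 92 a4 e4 ab
[2] 0x06->0x0e len=8 : 03 0d 12 2f 92 a4 e4 ab
[3] 0x10->0x00 len=5 : 12 2f 92 a4 e4
query mem[0x00]=0x12, mem[0x06]=0x03, mem[0x10]=0x12, mem[0x02]=0x92

MEM[0x00,0x06,0x10,0x02] = 12 03 12 92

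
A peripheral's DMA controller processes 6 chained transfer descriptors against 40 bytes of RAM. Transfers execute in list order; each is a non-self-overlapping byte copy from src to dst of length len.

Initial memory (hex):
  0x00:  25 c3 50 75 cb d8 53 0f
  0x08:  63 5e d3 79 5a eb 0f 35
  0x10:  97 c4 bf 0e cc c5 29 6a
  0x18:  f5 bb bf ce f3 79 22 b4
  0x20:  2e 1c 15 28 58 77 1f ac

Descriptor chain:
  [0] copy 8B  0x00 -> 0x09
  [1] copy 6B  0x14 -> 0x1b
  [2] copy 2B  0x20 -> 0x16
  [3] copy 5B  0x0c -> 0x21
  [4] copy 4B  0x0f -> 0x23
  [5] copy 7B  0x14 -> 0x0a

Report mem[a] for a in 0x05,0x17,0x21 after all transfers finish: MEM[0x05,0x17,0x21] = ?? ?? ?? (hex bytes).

MEM[0x05,0x17,0x21] = d8 1c 75

D0: mem[0x09..0x10] <- [25 c3 50 75 cb d8 53 0f]
D1: mem[0x1b..0x20] <- [cc c5 29 6a f5 bb]
D2: mem[0x16..0x17] <- [bb 1c]
D3: mem[0x21..0x25] <- [75 cb d8 53 0f]
D4: mem[0x23..0x26] <- [53 0f c4 bf]
D5: mem[0x0a..0x10] <- [cc c5 bb 1c f5 bb bf]
query mem[0x05]=0xd8, mem[0x17]=0x1c, mem[0x21]=0x75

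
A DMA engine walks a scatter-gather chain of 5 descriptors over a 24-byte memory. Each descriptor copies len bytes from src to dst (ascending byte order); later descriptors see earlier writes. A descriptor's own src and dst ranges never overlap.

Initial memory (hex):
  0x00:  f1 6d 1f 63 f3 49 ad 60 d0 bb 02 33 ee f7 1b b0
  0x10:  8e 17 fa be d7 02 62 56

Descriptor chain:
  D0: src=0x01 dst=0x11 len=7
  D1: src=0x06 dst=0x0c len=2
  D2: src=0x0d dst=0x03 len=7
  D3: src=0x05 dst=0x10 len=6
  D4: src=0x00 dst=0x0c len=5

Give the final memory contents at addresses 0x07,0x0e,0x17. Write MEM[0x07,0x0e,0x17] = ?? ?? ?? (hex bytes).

MEM[0x07,0x0e,0x17] = 6d 1f 60

#0 dst[0x11+7] := {0x6d,0x1f,0x63,0xf3,0x49,0xad,0x60}
#1 dst[0x0c+2] := {0xad,0x60}
#2 dst[0x03+7] := {0x60,0x1b,0xb0,0x8e,0x6d,0x1f,0x63}
#3 dst[0x10+6] := {0xb0,0x8e,0x6d,0x1f,0x63,0x02}
#4 dst[0x0c+5] := {0xf1,0x6d,0x1f,0x60,0x1b}
query mem[0x07]=0x6d, mem[0x0e]=0x1f, mem[0x17]=0x60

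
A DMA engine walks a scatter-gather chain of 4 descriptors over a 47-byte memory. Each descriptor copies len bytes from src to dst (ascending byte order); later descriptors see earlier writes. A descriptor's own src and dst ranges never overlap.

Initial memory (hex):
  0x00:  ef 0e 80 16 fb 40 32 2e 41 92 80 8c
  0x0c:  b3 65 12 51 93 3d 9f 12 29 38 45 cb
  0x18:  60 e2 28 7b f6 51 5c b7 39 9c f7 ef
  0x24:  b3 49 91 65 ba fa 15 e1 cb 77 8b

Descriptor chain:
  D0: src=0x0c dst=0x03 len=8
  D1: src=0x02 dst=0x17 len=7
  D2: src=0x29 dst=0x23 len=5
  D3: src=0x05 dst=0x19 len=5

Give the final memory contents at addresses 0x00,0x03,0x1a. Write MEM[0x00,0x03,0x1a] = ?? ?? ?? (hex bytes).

D0: mem[0x03..0x0a] <- [b3 65 12 51 93 3d 9f 12]
D1: mem[0x17..0x1d] <- [80 b3 65 12 51 93 3d]
D2: mem[0x23..0x27] <- [fa 15 e1 cb 77]
D3: mem[0x19..0x1d] <- [12 51 93 3d 9f]
query mem[0x00]=0xef, mem[0x03]=0xb3, mem[0x1a]=0x51

MEM[0x00,0x03,0x1a] = ef b3 51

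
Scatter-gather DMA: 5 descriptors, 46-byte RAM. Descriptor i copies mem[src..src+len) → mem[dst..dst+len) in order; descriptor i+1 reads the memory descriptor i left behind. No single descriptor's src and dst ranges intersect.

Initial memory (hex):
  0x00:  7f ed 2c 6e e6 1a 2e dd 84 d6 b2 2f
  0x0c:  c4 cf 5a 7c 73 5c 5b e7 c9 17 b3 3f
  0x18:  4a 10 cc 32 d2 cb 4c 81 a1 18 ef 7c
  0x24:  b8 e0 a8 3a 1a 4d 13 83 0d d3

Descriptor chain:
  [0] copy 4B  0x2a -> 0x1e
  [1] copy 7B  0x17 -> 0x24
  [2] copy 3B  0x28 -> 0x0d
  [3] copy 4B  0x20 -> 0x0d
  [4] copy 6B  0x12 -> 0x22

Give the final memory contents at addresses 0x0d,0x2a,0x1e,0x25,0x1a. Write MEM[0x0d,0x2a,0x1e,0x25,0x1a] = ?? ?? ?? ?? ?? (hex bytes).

[0] 0x2a->0x1e len=4 : 13 83 0d d3
[1] 0x17->0x24 len=7 : 3f 4a 10 cc 32 d2 cb
[2] 0x28->0x0d len=3 : 32 d2 cb
[3] 0x20->0x0d len=4 : 0d d3 ef 7c
[4] 0x12->0x22 len=6 : 5b e7 c9 17 b3 3f
query mem[0x0d]=0x0d, mem[0x2a]=0xcb, mem[0x1e]=0x13, mem[0x25]=0x17, mem[0x1a]=0xcc

MEM[0x0d,0x2a,0x1e,0x25,0x1a] = 0d cb 13 17 cc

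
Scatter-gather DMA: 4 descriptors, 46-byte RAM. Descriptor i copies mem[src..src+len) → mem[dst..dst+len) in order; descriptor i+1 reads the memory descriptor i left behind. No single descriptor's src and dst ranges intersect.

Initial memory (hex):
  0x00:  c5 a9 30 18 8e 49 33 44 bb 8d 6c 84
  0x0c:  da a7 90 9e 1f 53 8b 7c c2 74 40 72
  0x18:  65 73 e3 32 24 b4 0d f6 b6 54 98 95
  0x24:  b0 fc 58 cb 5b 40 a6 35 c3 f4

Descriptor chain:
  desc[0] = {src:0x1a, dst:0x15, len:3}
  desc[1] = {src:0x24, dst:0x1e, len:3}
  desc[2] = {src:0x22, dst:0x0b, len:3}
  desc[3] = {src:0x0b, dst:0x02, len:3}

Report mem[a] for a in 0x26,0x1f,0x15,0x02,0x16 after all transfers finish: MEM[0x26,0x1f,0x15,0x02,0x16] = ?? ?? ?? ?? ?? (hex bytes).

MEM[0x26,0x1f,0x15,0x02,0x16] = 58 fc e3 98 32

[0] 0x1a->0x15 len=3 : e3 32 24
[1] 0x24->0x1e len=3 : b0 fc 58
[2] 0x22->0x0b len=3 : 98 95 b0
[3] 0x0b->0x02 len=3 : 98 95 b0
query mem[0x26]=0x58, mem[0x1f]=0xfc, mem[0x15]=0xe3, mem[0x02]=0x98, mem[0x16]=0x32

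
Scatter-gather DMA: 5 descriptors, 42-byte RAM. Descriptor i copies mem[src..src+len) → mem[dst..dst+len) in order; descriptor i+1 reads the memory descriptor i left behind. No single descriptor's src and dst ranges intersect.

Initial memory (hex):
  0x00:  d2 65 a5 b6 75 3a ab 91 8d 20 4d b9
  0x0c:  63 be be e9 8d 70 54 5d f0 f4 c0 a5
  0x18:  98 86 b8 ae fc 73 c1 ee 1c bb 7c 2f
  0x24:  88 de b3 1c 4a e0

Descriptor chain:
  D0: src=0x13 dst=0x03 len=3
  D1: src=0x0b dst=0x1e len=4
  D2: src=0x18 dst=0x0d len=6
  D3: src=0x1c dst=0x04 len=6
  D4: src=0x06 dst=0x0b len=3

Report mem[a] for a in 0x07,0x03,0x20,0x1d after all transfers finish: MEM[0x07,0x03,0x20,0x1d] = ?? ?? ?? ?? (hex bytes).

  after D0: wrote 3B at 0x03 = 5df0f4
  after D1: wrote 4B at 0x1e = b963bebe
  after D2: wrote 6B at 0x0d = 9886b8aefc73
  after D3: wrote 6B at 0x04 = fc73b963bebe
  after D4: wrote 3B at 0x0b = b963be
query mem[0x07]=0x63, mem[0x03]=0x5d, mem[0x20]=0xbe, mem[0x1d]=0x73

MEM[0x07,0x03,0x20,0x1d] = 63 5d be 73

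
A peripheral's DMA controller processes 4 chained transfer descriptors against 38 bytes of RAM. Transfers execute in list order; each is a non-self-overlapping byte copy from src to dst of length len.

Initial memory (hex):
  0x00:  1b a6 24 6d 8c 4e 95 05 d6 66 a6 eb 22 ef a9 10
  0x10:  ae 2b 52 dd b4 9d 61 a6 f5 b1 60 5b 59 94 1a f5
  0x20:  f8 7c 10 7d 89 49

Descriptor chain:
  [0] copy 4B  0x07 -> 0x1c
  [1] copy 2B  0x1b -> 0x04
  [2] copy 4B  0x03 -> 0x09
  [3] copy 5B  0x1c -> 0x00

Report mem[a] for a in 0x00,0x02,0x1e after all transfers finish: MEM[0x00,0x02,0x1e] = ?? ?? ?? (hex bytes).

MEM[0x00,0x02,0x1e] = 05 66 66

[0] 0x07->0x1c len=4 : 05 d6 66 a6
[1] 0x1b->0x04 len=2 : 5b 05
[2] 0x03->0x09 len=4 : 6d 5b 05 95
[3] 0x1c->0x00 len=5 : 05 d6 66 a6 f8
query mem[0x00]=0x05, mem[0x02]=0x66, mem[0x1e]=0x66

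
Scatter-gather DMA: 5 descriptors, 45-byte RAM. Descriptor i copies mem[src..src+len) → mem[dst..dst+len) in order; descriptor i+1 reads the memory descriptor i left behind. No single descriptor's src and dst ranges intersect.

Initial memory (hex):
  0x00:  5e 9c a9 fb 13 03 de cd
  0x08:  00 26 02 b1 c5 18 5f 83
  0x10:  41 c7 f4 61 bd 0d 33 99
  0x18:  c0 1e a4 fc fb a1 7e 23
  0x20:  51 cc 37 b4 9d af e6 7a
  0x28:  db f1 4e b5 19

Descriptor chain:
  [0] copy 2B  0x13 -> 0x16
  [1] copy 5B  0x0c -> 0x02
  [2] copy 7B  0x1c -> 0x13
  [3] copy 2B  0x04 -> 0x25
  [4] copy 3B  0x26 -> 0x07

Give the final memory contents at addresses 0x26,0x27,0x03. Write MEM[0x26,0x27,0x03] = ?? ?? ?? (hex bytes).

D0: mem[0x16..0x17] <- [61 bd]
D1: mem[0x02..0x06] <- [c5 18 5f 83 41]
D2: mem[0x13..0x19] <- [fb a1 7e 23 51 cc 37]
D3: mem[0x25..0x26] <- [5f 83]
D4: mem[0x07..0x09] <- [83 7a db]
query mem[0x26]=0x83, mem[0x27]=0x7a, mem[0x03]=0x18

MEM[0x26,0x27,0x03] = 83 7a 18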